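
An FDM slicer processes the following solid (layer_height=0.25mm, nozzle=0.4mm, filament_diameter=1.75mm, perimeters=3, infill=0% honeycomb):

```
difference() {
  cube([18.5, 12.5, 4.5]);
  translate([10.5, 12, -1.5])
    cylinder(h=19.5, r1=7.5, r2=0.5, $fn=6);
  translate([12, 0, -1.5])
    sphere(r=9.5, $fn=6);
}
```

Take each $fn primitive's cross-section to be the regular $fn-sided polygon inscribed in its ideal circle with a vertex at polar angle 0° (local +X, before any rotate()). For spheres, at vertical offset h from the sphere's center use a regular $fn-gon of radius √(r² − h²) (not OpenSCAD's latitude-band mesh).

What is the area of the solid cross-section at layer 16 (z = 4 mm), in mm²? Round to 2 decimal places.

At z = 4 mm: the cube (footprint 18.5×12.5) is included at this height (area 231.25 mm²); the cone at (10.5, 12) (r1=7.5→r2=0.5) has section circumradius 5.526 here — a regular 6-gon (area = (6/2)·5.526²·sin(360°/6) = 79.33 mm²); the r=9.5 sphere at (12, 0) slices to a regular 6-gon of circumradius 7.746 (√(r²−h²) with h=5.5 from center) (area = (6/2)·7.746²·sin(360°/6) = 155.88 mm²); Subtracting the remaining from the first: starting from the 18.5×12.5 cube (231.25 mm²), the cone at (10.5, 12) partially overlaps it — only the 45.04 mm² overlap (of its 79.33 mm²) is removed, clipping the outline; the r=9.5 sphere at (12, 0) partially overlaps it — only the 76.60 mm² overlap (of its 155.88 mm²) is removed, clipping the outline — area = 109.61 mm². Overall, the cross-section is a single solid region. Net area = 109.61 mm².

109.61 mm²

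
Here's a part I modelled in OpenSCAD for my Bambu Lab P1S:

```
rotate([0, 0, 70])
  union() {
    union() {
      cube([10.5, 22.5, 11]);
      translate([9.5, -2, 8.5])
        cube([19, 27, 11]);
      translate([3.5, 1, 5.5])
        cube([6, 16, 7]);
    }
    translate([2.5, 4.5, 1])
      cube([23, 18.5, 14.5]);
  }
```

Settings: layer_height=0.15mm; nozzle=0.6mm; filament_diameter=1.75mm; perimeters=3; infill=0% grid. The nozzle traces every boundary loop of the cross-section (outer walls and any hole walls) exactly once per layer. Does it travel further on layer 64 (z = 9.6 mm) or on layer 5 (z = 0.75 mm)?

layer 64 (z = 9.6 mm)

Layer 64 (z = 9.6): the cube (footprint 10.5×22.5) is included at this height (perimeter 66.00 mm); the 19×27 cube at (9.5, -2) contributes its full rectangle (perimeter 92.00 mm); the cube at (3.5, 1) (footprint 6×16) is included at this height (perimeter 44.00 mm); Combining (union): the regions partially overlap (shared area 118.50 mm²), so the edge portions inside another operand are dropped and the merged outline is re-measured after clipping — boundary = 111.00 mm; the cube at (2.5, 4.5) is present — its section is the full 23×18.5 rectangle (perimeter 83.00 mm); Merging all regions: the regions partially overlap (shared area 422.00 mm²), so the edge portions inside another operand are dropped and the merged outline is re-measured after clipping — boundary = 111.00 mm; (whole slice rotated 70° about Z — lengths, areas and connectivity unchanged). So its perimeter = 111.00 mm. Layer 5 (z = 0.75): the cube (footprint 10.5×22.5) is included at this height (perimeter 66.00 mm); the cube at (9.5, -2) is absent (z outside [8.5, 19.5]); the cube at (3.5, 1) is not intersected at this z (z outside [5.5, 12.5]); Taking the union: only the 10.5×22.5 cube is present, so the union is just that shape — boundary = 66.00 mm; the cube at (2.5, 4.5) does not reach this height (z outside [1, 15.5]); Combining (union): only the result so far is present, so the union is just that shape — boundary = 66.00 mm; (whole slice rotated 70° about Z — lengths, areas and connectivity unchanged). So its perimeter = 66.00 mm. Layer 64 is larger (111.00 vs 66.00 mm).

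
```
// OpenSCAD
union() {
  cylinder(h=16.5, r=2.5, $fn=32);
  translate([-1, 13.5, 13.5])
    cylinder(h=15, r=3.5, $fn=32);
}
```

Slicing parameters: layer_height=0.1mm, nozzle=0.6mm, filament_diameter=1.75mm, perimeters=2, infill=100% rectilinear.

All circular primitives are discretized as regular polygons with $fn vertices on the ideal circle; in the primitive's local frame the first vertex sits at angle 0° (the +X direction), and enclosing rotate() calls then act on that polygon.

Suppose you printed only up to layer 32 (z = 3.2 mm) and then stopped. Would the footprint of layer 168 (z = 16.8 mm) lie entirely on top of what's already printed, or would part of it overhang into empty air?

part overhangs

Compare the two slices. At z = 3.2: the cylinder: section is a regular 32-gon, circumradius r=2.5 (area = (32/2)·2.500²·sin(360°/32) = 19.51 mm²); the cylinder at (-1, 13.5) is not intersected at this z (z outside [13.5, 28.5]); Merging all regions: only the r=2.5 cylinder is present, so the union is just that shape — area = 19.51 mm². At z = 16.8: the cylinder is not intersected at this z (z outside [0, 16.5]); the r=3.5 cylinder at (-1, 13.5) contributes a regular 32-gon of circumradius 3.5 (area = (32/2)·3.500²·sin(360°/32) = 38.24 mm²); Taking the union: only the r=3.5 cylinder at (-1, 13.5) is present, so the union is just that shape — area = 38.24 mm². Checking containment: at z = 16.8 the cross-section extends beyond the z = 3.2 cross-section by about 38.24 mm².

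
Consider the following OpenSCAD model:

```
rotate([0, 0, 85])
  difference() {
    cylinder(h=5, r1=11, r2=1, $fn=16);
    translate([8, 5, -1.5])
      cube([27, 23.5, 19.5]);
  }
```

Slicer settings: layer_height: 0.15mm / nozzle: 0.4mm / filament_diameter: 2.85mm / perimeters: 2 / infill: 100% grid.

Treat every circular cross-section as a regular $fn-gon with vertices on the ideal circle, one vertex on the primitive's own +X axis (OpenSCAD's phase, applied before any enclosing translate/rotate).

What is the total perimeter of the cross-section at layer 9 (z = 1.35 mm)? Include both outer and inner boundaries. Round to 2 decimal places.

At z = 1.35 mm: the cone contributes a regular 16-gon of circumradius 8.300 (interpolated between r1=11 and r2=1 at t=0.270) (perimeter = 2·16·8.300·sin(180°/16) = 51.82 mm); the 27×23.5 cube at (8, 5) contributes its full rectangle (perimeter 101.00 mm); After the difference (first − rest): starting from the cone, the 27×23.5 cube at (8, 5) misses the remaining region (no effect) — boundary = 51.82 mm; (rotated 85° about Z; rotation is an isometry so areas/perimeters/island counts are preserved). Overall, the cross-section is a single solid region. Total boundary length (outer) = 51.82 mm.

51.82 mm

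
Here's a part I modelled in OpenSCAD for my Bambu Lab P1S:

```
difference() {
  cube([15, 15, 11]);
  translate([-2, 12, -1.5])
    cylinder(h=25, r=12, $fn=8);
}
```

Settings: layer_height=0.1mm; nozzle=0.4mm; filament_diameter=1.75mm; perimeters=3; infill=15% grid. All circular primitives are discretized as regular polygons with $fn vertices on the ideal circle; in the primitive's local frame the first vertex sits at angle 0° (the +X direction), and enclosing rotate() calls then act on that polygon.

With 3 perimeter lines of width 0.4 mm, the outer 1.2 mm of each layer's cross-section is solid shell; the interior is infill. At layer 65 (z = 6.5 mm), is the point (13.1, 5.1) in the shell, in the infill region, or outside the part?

At z = 6.5 mm: the cube (footprint 15×15) is included at this height; the cylinder at (-2, 12): section is a regular 8-gon, circumradius r=12; Taking the first minus the rest: starting from the 15×15 cube, the r=12 cylinder at (-2, 12) partially overlaps it — only the 106.79 mm² overlap (of its 407.29 mm²) is removed, clipping the outline — 1 connected region. Overall, the cross-section is a single solid region. The nearest boundary edge runs (15.00, 15.00)→(15.00, 0.00); distance from the point to it = 1.90 mm. The point is inside the cross-section and 1.90 mm from the nearest boundary — more than the 1.2 mm shell width (3 × 0.4), so it's in the infill interior.

infill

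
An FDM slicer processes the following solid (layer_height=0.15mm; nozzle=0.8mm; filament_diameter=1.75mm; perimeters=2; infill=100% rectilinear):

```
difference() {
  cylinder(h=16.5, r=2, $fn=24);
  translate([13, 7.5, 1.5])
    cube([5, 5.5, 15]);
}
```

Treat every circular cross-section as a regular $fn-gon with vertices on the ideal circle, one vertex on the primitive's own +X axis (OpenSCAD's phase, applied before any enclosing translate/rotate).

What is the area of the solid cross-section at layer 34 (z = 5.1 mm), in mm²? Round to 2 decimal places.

12.42 mm²

At z = 5.1 mm: the r=2 cylinder contributes a regular 24-gon of circumradius 2 (area = (24/2)·2.000²·sin(360°/24) = 12.42 mm²); the 5×5.5 cube at (13, 7.5) contributes its full rectangle (area 27.50 mm²); Taking the first minus the rest: starting from the r=2 cylinder (12.42 mm²), the 5×5.5 cube at (13, 7.5) misses the remaining region (no effect) — area = 12.42 mm². Overall, the cross-section is a single solid region. Net area = 12.42 mm².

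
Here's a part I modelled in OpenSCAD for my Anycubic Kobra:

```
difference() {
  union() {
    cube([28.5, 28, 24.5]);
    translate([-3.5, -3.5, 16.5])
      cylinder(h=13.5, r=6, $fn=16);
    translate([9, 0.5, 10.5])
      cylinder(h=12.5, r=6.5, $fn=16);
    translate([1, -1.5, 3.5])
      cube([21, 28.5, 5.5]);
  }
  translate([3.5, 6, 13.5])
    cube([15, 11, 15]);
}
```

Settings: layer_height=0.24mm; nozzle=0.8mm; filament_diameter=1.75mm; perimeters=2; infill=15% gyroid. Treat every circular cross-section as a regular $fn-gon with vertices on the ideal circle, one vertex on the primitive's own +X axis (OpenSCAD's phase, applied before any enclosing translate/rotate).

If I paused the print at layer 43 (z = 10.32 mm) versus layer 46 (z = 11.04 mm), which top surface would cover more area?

layer 46 (z = 11.04 mm)

Layer 43 (z = 10.32): the cube (footprint 28.5×28) is included at this height (area 798.00 mm²); the cylinder at (-3.5, -3.5) is absent (z outside [16.5, 30]); the cylinder at (9, 0.5) is absent (z outside [10.5, 23]); the cube at (1, -1.5) does not reach this height (z outside [3.5, 9]); Merging all regions: only the 28.5×28 cube is present, so the union is just that shape — area = 798.00 mm²; the cube at (3.5, 6) is not intersected at this z (z outside [13.5, 28.5]); Subtracting the remaining from the first: none of the subtracted shapes is present at this height, so the result so far is unchanged — area = 798.00 mm². So its area = 798.00 mm². Layer 46 (z = 11.04): the 28.5×28 cube contributes its full rectangle (area 798.00 mm²); the cylinder at (-3.5, -3.5) is absent (z outside [16.5, 30]); the r=6.5 cylinder at (9, 0.5) gives a regular 16-gon of circumradius 6.5 (constant along its height) (area = (16/2)·6.500²·sin(360°/16) = 129.35 mm²); the cube at (1, -1.5) is not intersected at this z (z outside [3.5, 9]); Merging all regions: the regions partially overlap — summed areas 927.35 mm² minus the doubly-counted overlap 71.12 mm² gives 856.22 mm² — area = 856.22 mm²; the cube at (3.5, 6) does not reach this height (z outside [13.5, 28.5]); Subtracting the remaining from the first: none of the subtracted shapes is present at this height, so that combined region is unchanged — area = 856.22 mm². So its area = 856.22 mm². Layer 46 is larger (856.22 vs 798.00 mm²).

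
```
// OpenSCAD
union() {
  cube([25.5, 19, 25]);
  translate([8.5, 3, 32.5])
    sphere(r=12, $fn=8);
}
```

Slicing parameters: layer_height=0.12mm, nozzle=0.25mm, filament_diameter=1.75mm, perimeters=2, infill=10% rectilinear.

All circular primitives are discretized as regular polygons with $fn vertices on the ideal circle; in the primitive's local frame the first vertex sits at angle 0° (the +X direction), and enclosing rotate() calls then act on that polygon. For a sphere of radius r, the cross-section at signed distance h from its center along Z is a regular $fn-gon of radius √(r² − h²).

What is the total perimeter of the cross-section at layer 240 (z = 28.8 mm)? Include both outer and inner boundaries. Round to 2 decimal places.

69.90 mm

At z = 28.8 mm: the cube is absent (z outside [0, 25]); the sphere at (8.5, 3): section is a regular 8-gon, circumradius = √(r²−h²) = √(12²−3.7²) = 11.415 (perimeter = 2·8·11.415·sin(180°/8) = 69.90 mm); Combining (union): only the r=12 sphere at (8.5, 3) is present, so the union is just that shape — boundary = 69.90 mm. Overall, the cross-section is a single solid region. Total boundary length (outer) = 69.90 mm.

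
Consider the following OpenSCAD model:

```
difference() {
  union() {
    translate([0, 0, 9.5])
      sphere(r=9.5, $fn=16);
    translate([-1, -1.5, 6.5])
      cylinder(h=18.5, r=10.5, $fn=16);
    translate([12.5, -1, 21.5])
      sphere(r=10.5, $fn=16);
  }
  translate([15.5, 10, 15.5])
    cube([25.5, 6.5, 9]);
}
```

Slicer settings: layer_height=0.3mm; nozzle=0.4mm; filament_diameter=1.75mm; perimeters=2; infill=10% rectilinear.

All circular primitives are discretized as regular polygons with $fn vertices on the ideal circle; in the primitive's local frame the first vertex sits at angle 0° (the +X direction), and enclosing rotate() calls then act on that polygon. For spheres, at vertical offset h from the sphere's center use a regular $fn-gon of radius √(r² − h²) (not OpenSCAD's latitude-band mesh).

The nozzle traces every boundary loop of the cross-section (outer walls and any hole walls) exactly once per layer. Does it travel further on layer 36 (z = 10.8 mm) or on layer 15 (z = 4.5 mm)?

layer 36 (z = 10.8 mm)

Layer 36 (z = 10.8): the r=9.5 sphere contributes a regular 16-gon of circumradius √(9.5²−1.3²) = 9.411 (perimeter = 2·16·9.411·sin(180°/16) = 58.75 mm); the r=10.5 cylinder at (-1, -1.5) gives a regular 16-gon of circumradius 10.5 (constant along its height) (perimeter = 2·16·10.500·sin(180°/16) = 65.55 mm); the sphere at (12.5, -1) is absent (|z−center|=10.700 > r=10.5); Taking the union: the regions partially overlap (shared area 262.23 mm²), so the edge portions inside another operand are dropped and the merged outline is re-measured after clipping — boundary = 66.48 mm; the cube at (15.5, 10) does not reach this height (z outside [15.5, 24.5]); Taking the first minus the rest: none of the subtracted shapes is present at this height, so the result so far is unchanged — boundary = 66.48 mm. So its perimeter = 66.48 mm. Layer 15 (z = 4.5): the r=9.5 sphere contributes a regular 16-gon of circumradius √(9.5²−5²) = 8.078 (perimeter = 2·16·8.078·sin(180°/16) = 50.43 mm); the cylinder at (-1, -1.5) is absent (z outside [6.5, 25]); the sphere at (12.5, -1) is not intersected at this z (|z−center|=17.000 > r=10.5); Merging all regions: only the r=9.5 sphere is present, so the union is just that shape — boundary = 50.43 mm; the cube at (15.5, 10) is not intersected at this z (z outside [15.5, 24.5]); After the difference (first − rest): none of the subtracted shapes is present at this height, so the result so far is unchanged — boundary = 50.43 mm. So its perimeter = 50.43 mm. Layer 36 is larger (66.48 vs 50.43 mm).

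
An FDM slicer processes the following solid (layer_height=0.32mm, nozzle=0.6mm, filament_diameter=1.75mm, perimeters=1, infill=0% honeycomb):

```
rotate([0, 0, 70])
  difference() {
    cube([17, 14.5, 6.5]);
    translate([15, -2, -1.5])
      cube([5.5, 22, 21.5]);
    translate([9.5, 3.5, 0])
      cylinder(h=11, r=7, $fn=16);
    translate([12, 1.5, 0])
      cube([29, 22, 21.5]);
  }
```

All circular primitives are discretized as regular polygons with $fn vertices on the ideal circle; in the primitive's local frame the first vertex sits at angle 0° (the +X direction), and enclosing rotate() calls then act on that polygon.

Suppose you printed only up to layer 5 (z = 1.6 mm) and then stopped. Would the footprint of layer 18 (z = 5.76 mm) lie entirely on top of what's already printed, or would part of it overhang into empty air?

entirely on top

Compare the two slices. At z = 1.6: the cube (footprint 17×14.5) is included at this height (area 246.50 mm²); the cube at (15, -2) (footprint 5.5×22) is included at this height (area 121.00 mm²); the r=7 cylinder at (9.5, 3.5) gives a regular 16-gon of circumradius 7 (constant along its height) (area = (16/2)·7.000²·sin(360°/16) = 150.01 mm²); the cube at (12, 1.5) is present — its section is the full 29×22 rectangle (area 638.00 mm²); After the difference (first − rest): starting from the 17×14.5 cube (246.50 mm²), the 5.5×22 cube at (15, -2) partially overlaps it — only the 29.00 mm² overlap (of its 121.00 mm²) is removed, clipping the outline; the r=7 cylinder at (9.5, 3.5) partially overlaps it — only the 113.37 mm² overlap (of its 150.01 mm²) is removed, clipping the outline; the 29×22 cube at (12, 1.5) partially overlaps it — only the 16.38 mm² overlap (of its 638.00 mm²) is removed, clipping the outline — area = 87.75 mm²; (rotated 70° about Z; rotation is an isometry so areas/perimeters/island counts are preserved). At z = 5.76: the cube (footprint 17×14.5) is included at this height (area 246.50 mm²); the 5.5×22 cube at (15, -2) contributes its full rectangle (area 121.00 mm²); the r=7 cylinder at (9.5, 3.5) gives a regular 16-gon of circumradius 7 (constant along its height) (area = (16/2)·7.000²·sin(360°/16) = 150.01 mm²); the cube at (12, 1.5) (footprint 29×22) is included at this height (area 638.00 mm²); Subtracting the remaining from the first: starting from the 17×14.5 cube (246.50 mm²), the 5.5×22 cube at (15, -2) partially overlaps it — only the 29.00 mm² overlap (of its 121.00 mm²) is removed, clipping the outline; the r=7 cylinder at (9.5, 3.5) partially overlaps it — only the 113.37 mm² overlap (of its 150.01 mm²) is removed, clipping the outline; the 29×22 cube at (12, 1.5) partially overlaps it — only the 16.38 mm² overlap (of its 638.00 mm²) is removed, clipping the outline — area = 87.75 mm²; (rotated 70° about Z; rotation is an isometry so areas/perimeters/island counts are preserved). Checking containment: the cross-section at z = 5.76 is a subset of the cross-section at z = 1.6.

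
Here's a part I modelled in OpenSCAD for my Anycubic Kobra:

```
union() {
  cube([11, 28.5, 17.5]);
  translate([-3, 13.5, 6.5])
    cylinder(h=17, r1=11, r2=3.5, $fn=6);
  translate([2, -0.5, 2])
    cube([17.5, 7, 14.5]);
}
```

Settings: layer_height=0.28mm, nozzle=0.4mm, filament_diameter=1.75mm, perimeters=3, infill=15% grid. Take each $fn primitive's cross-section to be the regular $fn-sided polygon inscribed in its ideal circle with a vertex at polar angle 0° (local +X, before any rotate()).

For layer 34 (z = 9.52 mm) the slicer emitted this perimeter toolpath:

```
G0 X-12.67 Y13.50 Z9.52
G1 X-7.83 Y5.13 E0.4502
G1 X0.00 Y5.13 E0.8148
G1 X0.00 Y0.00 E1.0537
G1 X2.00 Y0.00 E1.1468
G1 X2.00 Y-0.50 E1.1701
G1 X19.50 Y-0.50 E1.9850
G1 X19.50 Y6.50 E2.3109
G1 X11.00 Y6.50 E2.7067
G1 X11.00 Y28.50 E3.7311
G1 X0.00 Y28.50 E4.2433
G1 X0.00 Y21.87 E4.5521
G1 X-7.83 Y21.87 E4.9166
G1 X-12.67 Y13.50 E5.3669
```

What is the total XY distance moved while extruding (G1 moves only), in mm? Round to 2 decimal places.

115.26 mm

Sum the Euclidean lengths of each G1 segment: total = 115.26 mm.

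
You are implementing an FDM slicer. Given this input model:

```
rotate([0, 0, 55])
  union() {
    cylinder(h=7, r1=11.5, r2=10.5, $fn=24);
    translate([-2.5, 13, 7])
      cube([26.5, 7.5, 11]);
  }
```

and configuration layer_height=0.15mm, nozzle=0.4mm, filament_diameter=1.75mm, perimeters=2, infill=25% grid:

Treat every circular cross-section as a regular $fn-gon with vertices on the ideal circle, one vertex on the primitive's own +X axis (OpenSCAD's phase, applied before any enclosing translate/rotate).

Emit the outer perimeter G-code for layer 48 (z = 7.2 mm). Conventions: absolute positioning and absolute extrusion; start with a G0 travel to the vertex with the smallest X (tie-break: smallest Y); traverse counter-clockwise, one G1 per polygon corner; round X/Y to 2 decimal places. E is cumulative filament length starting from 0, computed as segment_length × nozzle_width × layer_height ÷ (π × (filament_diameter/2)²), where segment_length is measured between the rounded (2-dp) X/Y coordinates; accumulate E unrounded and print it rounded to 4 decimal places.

G0 X-18.23 Y9.71 Z7.20
G1 X-12.08 Y5.41 E0.1872
G1 X3.12 Y27.12 E0.8483
G1 X-3.03 Y31.42 E1.0355
G1 X-18.23 Y9.71 E1.6966

At z = 7.2 mm: the cone is not intersected at this z (z outside [0, 7]); the cube at (-2.5, 13) (footprint 26.5×7.5) is included at this height; Combining (union): only the 26.5×7.5 cube at (-2.5, 13) is present, so the union is just that shape — 1 connected region; (whole slice rotated 55° about Z — lengths, areas and connectivity unchanged). The outline is a single polygon with 4 vertices. Extrusion per mm of travel: 0.4 × 0.15 / (π × 0.875²) = 0.024945. Accumulating E over each segment gives final E = 1.6966.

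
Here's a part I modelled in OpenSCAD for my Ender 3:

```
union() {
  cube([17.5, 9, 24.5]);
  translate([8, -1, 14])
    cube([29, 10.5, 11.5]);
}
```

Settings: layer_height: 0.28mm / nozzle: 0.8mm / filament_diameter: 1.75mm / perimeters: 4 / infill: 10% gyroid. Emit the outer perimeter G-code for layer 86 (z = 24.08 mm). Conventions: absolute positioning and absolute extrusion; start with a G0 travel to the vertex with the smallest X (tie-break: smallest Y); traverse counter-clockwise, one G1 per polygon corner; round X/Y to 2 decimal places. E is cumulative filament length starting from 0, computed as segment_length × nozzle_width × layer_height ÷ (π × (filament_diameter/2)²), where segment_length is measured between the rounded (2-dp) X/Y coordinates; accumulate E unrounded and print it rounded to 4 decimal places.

G0 X0.00 Y0.00 Z24.08
G1 X8.00 Y0.00 E0.7450
G1 X8.00 Y-1.00 E0.8382
G1 X37.00 Y-1.00 E3.5389
G1 X37.00 Y9.50 E4.5167
G1 X8.00 Y9.50 E7.2174
G1 X8.00 Y9.00 E7.2640
G1 X0.00 Y9.00 E8.0090
G1 X0.00 Y0.00 E8.8472

At z = 24.08 mm: the cube (footprint 17.5×9) is included at this height; the cube at (8, -1) is present — its section is the full 29×10.5 rectangle; Combining (union): the regions partially overlap (shared area 85.50 mm²), so overlapping operands fuse into one piece — 1 connected region. The outline is a single polygon with 8 vertices. Extrusion per mm of travel: 0.8 × 0.28 / (π × 0.875²) = 0.093128. Accumulating E over each segment gives final E = 8.8472.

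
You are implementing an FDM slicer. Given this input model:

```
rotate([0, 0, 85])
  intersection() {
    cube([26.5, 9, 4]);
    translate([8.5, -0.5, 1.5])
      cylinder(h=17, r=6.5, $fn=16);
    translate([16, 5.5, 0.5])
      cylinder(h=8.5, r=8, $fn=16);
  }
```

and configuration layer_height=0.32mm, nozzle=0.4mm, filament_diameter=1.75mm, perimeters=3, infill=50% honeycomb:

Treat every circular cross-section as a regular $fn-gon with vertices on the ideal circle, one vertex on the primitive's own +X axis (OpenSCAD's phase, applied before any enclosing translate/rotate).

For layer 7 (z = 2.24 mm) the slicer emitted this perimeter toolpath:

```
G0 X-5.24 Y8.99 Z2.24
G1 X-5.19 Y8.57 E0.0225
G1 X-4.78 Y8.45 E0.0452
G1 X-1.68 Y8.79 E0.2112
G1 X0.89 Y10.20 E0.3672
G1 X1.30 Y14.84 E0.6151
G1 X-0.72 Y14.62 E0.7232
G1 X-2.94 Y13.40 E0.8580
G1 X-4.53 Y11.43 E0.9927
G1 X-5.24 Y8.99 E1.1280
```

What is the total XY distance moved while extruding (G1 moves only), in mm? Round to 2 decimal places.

Sum the Euclidean lengths of each G1 segment: total = 21.20 mm.

21.20 mm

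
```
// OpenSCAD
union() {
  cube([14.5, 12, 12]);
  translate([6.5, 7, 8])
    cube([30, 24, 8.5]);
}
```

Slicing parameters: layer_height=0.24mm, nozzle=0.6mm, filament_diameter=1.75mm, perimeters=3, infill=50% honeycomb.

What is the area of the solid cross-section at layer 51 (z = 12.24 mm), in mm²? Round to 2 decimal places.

720.00 mm²

At z = 12.24 mm: the cube is absent (z outside [0, 12]); the cube at (6.5, 7) is present — its section is the full 30×24 rectangle (area 720.00 mm²); Combining (union): only the 30×24 cube at (6.5, 7) is present, so the union is just that shape — area = 720.00 mm². Overall, the cross-section is a single solid region. Net area = 720.00 mm².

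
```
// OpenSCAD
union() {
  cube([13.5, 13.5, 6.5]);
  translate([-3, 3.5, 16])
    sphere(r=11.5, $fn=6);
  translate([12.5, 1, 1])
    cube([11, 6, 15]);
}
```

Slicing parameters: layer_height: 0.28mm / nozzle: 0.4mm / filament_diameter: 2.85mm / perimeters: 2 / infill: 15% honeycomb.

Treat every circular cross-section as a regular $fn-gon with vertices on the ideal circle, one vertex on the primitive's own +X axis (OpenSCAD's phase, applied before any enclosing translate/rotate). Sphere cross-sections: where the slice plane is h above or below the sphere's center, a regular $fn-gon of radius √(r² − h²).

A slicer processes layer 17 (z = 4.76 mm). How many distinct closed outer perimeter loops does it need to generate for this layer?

2

At z = 4.76 mm: the 13.5×13.5 cube contributes its full rectangle; the sphere at (-3, 3.5): section is a regular 6-gon, circumradius = √(r²−h²) = √(11.5²−11.24²) = 2.432; the cube at (12.5, 1) (footprint 11×6) is included at this height; Merging all regions: the regions partially overlap (shared area 6.00 mm²), so overlapping operands fuse into one piece — 2 connected regions. The result has 2 disconnected regions.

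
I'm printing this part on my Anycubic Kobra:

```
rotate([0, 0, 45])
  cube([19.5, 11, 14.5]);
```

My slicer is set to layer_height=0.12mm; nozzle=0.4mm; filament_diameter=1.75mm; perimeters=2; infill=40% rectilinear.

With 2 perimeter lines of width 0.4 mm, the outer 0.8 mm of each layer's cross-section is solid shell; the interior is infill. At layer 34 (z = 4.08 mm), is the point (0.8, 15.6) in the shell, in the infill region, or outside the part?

At z = 4.08 mm: the cube (footprint 19.5×11) is included at this height; (rotated 45° about Z; rotation is an isometry so areas/perimeters/island counts are preserved). Overall, the cross-section is a single solid region. Undo the 45° rotation: the query point maps to (11.597, 10.465) in the un-rotated model frame. The nearest boundary edge runs (19.50, 11.00)→(0.00, 11.00); distance from the point to it = 0.53 mm. The point is inside the cross-section, 0.53 mm from the nearest boundary — within the 0.8 mm shell band (2 × 0.4).

shell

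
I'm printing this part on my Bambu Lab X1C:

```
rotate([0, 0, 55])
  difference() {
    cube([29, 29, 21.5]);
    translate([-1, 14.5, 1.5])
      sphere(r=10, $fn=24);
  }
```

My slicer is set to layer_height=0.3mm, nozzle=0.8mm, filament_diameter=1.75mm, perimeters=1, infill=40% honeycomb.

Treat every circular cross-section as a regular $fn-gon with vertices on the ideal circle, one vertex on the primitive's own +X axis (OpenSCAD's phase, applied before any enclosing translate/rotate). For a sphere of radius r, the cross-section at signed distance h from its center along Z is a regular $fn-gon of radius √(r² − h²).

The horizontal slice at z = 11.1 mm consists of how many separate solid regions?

At z = 11.1 mm: the 29×29 cube contributes its full rectangle; the r=10 sphere at (-1, 14.5) contributes a regular 24-gon of circumradius √(10²−9.6²) = 2.800; After the difference (first − rest): starting from the 29×29 cube, the r=10 sphere at (-1, 14.5) partially overlaps it — only the 6.73 mm² overlap (of its 24.35 mm²) is removed, clipping the outline — 1 connected region; (whole slice rotated 55° about Z — lengths, areas and connectivity unchanged). The result has 1 disconnected region.

1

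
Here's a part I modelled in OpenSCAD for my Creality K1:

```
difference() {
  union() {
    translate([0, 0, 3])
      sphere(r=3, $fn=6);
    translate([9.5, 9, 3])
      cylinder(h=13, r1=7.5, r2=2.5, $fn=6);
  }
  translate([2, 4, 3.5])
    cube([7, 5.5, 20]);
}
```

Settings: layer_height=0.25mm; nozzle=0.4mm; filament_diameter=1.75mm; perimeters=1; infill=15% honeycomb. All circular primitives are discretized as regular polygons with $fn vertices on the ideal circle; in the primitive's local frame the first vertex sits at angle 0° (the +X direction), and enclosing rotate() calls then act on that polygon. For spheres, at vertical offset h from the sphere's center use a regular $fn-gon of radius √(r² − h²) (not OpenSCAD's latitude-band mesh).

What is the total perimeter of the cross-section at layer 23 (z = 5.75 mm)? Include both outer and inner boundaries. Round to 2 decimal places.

53.71 mm

At z = 5.75 mm: the r=3 sphere contributes a regular 6-gon of circumradius √(3²−2.75²) = 1.199 (perimeter = 2·6·1.199·sin(180°/6) = 7.19 mm); the cone at (9.5, 9) contributes a regular 6-gon of circumradius 6.442 (interpolated between r1=7.5 and r2=2.5 at t=0.212) (perimeter = 2·6·6.442·sin(180°/6) = 38.65 mm); Combining (union): the 2 present regions are separate (no shared area or edge), so areas and boundary lengths simply add and each stays a separate island — boundary = 45.85 mm; the cube at (2, 4) (footprint 7×5.5) is included at this height (perimeter 25.00 mm); Taking the first minus the rest: starting from that combined region, the 7×5.5 cube at (2, 4) partially overlaps it — only the 25.39 mm² overlap (of its 38.50 mm²) is removed, clipping the outline — boundary = 53.71 mm. Overall, the cross-section has 2 separate islands. Total boundary length (outer) = 53.71 mm.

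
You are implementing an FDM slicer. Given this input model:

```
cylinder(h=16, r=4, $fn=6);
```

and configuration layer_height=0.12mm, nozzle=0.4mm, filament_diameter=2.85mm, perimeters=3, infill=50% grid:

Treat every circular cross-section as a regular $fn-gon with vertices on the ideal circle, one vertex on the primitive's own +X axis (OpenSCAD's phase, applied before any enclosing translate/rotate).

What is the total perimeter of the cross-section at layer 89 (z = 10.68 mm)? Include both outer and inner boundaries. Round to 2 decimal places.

24.00 mm

At z = 10.68 mm: the r=4 cylinder contributes a regular 6-gon of circumradius 4 (perimeter = 2·6·4.000·sin(180°/6) = 24.00 mm). Overall, the cross-section is a single solid region. Total boundary length (outer) = 24.00 mm.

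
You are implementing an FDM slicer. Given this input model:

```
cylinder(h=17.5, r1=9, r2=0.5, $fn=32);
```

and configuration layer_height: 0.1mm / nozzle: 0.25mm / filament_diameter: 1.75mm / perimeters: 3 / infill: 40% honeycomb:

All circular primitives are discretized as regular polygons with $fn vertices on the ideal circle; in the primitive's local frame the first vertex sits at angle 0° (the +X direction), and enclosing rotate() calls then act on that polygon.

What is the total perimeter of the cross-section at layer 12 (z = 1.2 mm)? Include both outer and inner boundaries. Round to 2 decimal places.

52.80 mm

At z = 1.2 mm: the cone: at t=0.069 of its height the radius interpolates to r₁+(r₂−r₁)t = 8.417, giving a regular 32-gon of that circumradius (perimeter = 2·32·8.417·sin(180°/32) = 52.80 mm). Overall, the cross-section is a single solid region. Total boundary length (outer) = 52.80 mm.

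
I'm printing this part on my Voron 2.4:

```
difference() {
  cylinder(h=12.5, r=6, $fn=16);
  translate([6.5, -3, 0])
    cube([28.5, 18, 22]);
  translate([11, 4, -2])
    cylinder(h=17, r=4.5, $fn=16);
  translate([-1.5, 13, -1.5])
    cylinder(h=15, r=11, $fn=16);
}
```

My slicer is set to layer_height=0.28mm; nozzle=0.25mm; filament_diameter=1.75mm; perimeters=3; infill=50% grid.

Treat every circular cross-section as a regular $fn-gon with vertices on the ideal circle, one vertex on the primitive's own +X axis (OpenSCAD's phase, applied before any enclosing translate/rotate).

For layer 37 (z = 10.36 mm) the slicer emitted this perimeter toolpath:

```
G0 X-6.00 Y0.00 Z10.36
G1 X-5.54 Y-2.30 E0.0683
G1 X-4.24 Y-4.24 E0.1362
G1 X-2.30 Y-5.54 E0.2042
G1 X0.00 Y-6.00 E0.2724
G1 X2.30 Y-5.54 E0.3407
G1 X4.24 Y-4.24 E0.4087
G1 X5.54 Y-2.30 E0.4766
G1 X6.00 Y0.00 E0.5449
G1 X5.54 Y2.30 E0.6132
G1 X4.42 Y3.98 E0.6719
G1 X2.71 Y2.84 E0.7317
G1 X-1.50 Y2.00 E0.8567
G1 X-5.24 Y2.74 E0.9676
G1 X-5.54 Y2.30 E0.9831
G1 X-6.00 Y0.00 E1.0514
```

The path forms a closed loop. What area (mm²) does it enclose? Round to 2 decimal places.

85.29 mm²

Apply the shoelace formula to the sequence of (X, Y) vertices; enclosed area = 85.29 mm².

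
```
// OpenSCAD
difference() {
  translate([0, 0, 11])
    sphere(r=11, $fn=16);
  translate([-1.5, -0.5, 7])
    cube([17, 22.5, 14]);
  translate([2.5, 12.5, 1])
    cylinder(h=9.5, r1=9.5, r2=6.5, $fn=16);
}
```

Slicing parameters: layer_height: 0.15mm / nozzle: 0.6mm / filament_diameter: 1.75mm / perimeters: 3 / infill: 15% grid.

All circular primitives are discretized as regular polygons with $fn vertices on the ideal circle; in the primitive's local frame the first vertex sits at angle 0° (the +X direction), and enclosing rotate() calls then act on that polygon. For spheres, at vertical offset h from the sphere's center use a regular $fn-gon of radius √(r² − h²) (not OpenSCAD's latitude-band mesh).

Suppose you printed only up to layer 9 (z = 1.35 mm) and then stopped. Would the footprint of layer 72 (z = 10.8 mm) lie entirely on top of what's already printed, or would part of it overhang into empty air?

part overhangs

Compare the two slices. At z = 1.35: the sphere: section is a regular 16-gon, circumradius = √(r²−h²) = √(11²−9.65²) = 5.280 (area = (16/2)·5.280²·sin(360°/16) = 85.35 mm²); the cube at (-1.5, -0.5) is not intersected at this z (z outside [7, 21]); the cone at (2.5, 12.5) (r1=9.5→r2=6.5) has section circumradius 9.389 here — a regular 16-gon (area = (16/2)·9.389²·sin(360°/16) = 269.91 mm²); Subtracting the remaining from the first: starting from the r=11 sphere (85.35 mm²), the cone at (2.5, 12.5) partially overlaps it — only the 7.73 mm² overlap (of its 269.91 mm²) is removed, clipping the outline — area = 77.62 mm². At z = 10.8: the sphere: section is a regular 16-gon, circumradius = √(r²−h²) = √(11²−0.2²) = 10.998 (area = (16/2)·10.998²·sin(360°/16) = 370.32 mm²); the 17×22.5 cube at (-1.5, -0.5) contributes its full rectangle (area 382.50 mm²); the cone at (2.5, 12.5) does not reach this height (z outside [1, 10.5]); After the difference (first − rest): starting from the r=11 sphere (370.32 mm²), the 17×22.5 cube at (-1.5, -0.5) partially overlaps it — only the 115.08 mm² overlap (of its 382.50 mm²) is removed, clipping the outline — area = 255.24 mm². Checking containment: at z = 10.8 the cross-section extends beyond the z = 1.35 cross-section by about 202.70 mm².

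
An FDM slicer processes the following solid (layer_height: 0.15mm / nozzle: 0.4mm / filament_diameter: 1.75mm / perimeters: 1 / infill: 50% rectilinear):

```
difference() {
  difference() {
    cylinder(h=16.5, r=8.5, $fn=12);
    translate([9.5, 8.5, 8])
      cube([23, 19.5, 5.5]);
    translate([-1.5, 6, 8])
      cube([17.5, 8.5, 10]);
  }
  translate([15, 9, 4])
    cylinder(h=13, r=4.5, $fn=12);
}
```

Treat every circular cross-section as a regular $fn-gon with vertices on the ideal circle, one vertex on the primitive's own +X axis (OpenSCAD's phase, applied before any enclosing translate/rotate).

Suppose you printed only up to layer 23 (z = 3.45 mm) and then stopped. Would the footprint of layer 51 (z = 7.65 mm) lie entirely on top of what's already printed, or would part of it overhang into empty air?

Compare the two slices. At z = 3.45: the r=8.5 cylinder gives a regular 12-gon of circumradius 8.5 (constant along its height) (area = (12/2)·8.500²·sin(360°/12) = 216.75 mm²); the cube at (9.5, 8.5) is absent (z outside [8, 13.5]); the cube at (-1.5, 6) is absent (z outside [8, 18]); Subtracting the remaining from the first: none of the subtracted shapes is present at this height, so the r=8.5 cylinder is unchanged — area = 216.75 mm²; the cylinder at (15, 9) is absent (z outside [4, 17]); After the difference (first − rest): none of the subtracted shapes is present at this height, so that combined region is unchanged — area = 216.75 mm². At z = 7.65: the r=8.5 cylinder gives a regular 12-gon of circumradius 8.5 (constant along its height) (area = (12/2)·8.500²·sin(360°/12) = 216.75 mm²); the cube at (9.5, 8.5) is absent (z outside [8, 13.5]); the cube at (-1.5, 6) is absent (z outside [8, 18]); Subtracting the remaining from the first: none of the subtracted shapes is present at this height, so the r=8.5 cylinder is unchanged — area = 216.75 mm²; the r=4.5 cylinder at (15, 9) gives a regular 12-gon of circumradius 4.5 (constant along its height) (area = (12/2)·4.500²·sin(360°/12) = 60.75 mm²); Subtracting the remaining from the first: starting from the result so far (216.75 mm²), the r=4.5 cylinder at (15, 9) misses the remaining region (no effect) — area = 216.75 mm². Checking containment: the cross-section at z = 7.65 is a subset of the cross-section at z = 3.45.

entirely on top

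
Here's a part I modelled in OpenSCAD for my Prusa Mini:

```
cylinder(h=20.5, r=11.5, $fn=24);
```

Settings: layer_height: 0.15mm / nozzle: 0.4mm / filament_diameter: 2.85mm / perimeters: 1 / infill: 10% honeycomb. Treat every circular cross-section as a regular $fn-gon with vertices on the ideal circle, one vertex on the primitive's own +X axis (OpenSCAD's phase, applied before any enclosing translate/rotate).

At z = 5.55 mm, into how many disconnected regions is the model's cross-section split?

1

At z = 5.55 mm: the r=11.5 cylinder gives a regular 24-gon of circumradius 11.5 (constant along its height). The result has 1 disconnected region.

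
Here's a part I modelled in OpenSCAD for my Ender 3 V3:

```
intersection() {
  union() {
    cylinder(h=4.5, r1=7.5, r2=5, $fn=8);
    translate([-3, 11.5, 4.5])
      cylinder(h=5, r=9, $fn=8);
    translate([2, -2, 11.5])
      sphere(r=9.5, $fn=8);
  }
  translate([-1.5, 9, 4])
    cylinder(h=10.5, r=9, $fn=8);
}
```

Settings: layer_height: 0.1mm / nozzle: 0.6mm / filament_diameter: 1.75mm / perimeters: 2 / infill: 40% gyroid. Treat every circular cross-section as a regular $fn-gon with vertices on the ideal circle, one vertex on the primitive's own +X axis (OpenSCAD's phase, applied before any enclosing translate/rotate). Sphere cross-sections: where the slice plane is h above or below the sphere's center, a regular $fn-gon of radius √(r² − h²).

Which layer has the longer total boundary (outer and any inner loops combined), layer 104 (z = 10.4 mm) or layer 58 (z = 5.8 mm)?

Layer 104 (z = 10.4): the cone does not reach this height (z outside [0, 4.5]); the cylinder at (-3, 11.5) is absent (z outside [4.5, 9.5]); the sphere at (2, -2): section is a regular 8-gon, circumradius = √(r²−h²) = √(9.5²−1.1²) = 9.436 (perimeter = 2·8·9.436·sin(180°/8) = 57.78 mm); Merging all regions: only the r=9.5 sphere at (2, -2) is present, so the union is just that shape — boundary = 57.78 mm; the r=9 cylinder at (-1.5, 9) gives a regular 8-gon of circumradius 9 (constant along its height) (perimeter = 2·8·9.000·sin(180°/8) = 55.11 mm); Taking the intersection: the r=9 cylinder at (-1.5, 9) partially overlaps the result so far; clipping to the common part keeps 53.82 mm² — boundary = 29.75 mm. So its perimeter = 29.75 mm. Layer 58 (z = 5.8): the cone is absent (z outside [0, 4.5]); the r=9 cylinder at (-3, 11.5) gives a regular 8-gon of circumradius 9 (constant along its height) (perimeter = 2·8·9.000·sin(180°/8) = 55.11 mm); the r=9.5 sphere at (2, -2) slices to a regular 8-gon of circumradius 7.600 (√(r²−h²) with h=5.7 from center) (perimeter = 2·8·7.600·sin(180°/8) = 46.53 mm); Taking the union: the regions partially overlap (shared area 6.20 mm²), so the edge portions inside another operand are dropped and the merged outline is re-measured after clipping — boundary = 86.38 mm; the r=9 cylinder at (-1.5, 9) contributes a regular 8-gon of circumradius 9 (perimeter = 2·8·9.000·sin(180°/8) = 55.11 mm); Taking the intersection: the r=9 cylinder at (-1.5, 9) partially overlaps that combined region; clipping to the common part keeps 204.13 mm² — boundary = 57.27 mm. So its perimeter = 57.27 mm. Layer 58 is larger (57.27 vs 29.75 mm).

layer 58 (z = 5.8 mm)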